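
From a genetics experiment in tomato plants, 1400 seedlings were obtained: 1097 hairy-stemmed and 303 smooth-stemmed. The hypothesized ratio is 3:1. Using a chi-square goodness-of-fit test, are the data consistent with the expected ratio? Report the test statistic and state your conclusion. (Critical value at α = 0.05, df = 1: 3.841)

Expected counts for N = 1400 under a 3:1 ratio (total parts = 4):
  hairy-stemmed: 1400 × 3/4 = 1050
  smooth-stemmed: 1400 × 1/4 = 350
χ² = Σ (O − E)² / E
  hairy-stemmed: (1097 − 1050)² / 1050 = 2.1038
  smooth-stemmed: (303 − 350)² / 350 = 6.3114
χ² = 2.1038 + 6.3114 = 8.4152 ≈ 8.415
Degrees of freedom = 2 − 1 = 1; critical value at α = 0.05 is 3.841.
Since 8.415 > 3.841, we reject the null hypothesis — the data do not fit the 3:1 ratio.

8.415; not consistent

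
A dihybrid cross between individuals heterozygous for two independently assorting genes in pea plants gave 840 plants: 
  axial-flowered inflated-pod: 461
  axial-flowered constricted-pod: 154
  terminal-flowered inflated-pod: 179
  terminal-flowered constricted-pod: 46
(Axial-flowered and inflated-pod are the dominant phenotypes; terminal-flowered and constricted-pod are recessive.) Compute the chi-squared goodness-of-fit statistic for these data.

4.097

A dihybrid F₂ with independent assortment and complete dominance at both loci gives a 9:3:3:1 phenotypic ratio.
Expected counts for N = 840 under a 9:3:3:1 ratio (total parts = 16):
  axial-flowered inflated-pod: 840 × 9/16 = 472.5
  axial-flowered constricted-pod: 840 × 3/16 = 157.5
  terminal-flowered inflated-pod: 840 × 3/16 = 157.5
  terminal-flowered constricted-pod: 840 × 1/16 = 52.5
χ² = Σ (O − E)² / E
  axial-flowered inflated-pod: (461 − 472.5)² / 472.5 = 0.2799
  axial-flowered constricted-pod: (154 − 157.5)² / 157.5 = 0.0778
  terminal-flowered inflated-pod: (179 − 157.5)² / 157.5 = 2.9349
  terminal-flowered constricted-pod: (46 − 52.5)² / 52.5 = 0.8048
χ² = 0.2799 + 0.0778 + 2.9349 + 0.8048 = 4.0974 ≈ 4.097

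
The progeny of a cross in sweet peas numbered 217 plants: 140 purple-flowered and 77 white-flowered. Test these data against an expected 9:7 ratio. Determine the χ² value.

6.025

Expected counts for N = 217 under a 9:7 ratio (total parts = 16):
  purple-flowered: 217 × 9/16 = 122.0625
  white-flowered: 217 × 7/16 = 94.9375
χ² = Σ (O − E)² / E
  purple-flowered: (140 − 122.0625)² / 122.0625 = 2.6360
  white-flowered: (77 − 94.9375)² / 94.9375 = 3.3891
χ² = 2.6360 + 3.3891 = 6.0251 ≈ 6.025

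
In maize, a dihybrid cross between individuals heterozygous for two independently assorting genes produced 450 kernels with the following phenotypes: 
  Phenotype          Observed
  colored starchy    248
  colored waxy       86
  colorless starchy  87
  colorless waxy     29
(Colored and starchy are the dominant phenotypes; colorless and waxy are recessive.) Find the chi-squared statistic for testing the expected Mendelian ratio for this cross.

A dihybrid F₂ with independent assortment and complete dominance at both loci gives a 9:3:3:1 phenotypic ratio.
The 9:3:3:1 ratio has 16 parts, so with N = 450 the expected counts are:
  colored starchy: 450 × 9/16 = 253.125
  colored waxy: 450 × 3/16 = 84.375
  colorless starchy: 450 × 3/16 = 84.375
  colorless waxy: 450 × 1/16 = 28.125
χ² = Σ (O − E)² / E
  colored starchy: (248 − 253.125)² / 253.125 = 0.1038
  colored waxy: (86 − 84.375)² / 84.375 = 0.0313
  colorless starchy: (87 − 84.375)² / 84.375 = 0.0817
  colorless waxy: (29 − 28.125)² / 28.125 = 0.0272
χ² = 0.1038 + 0.0313 + 0.0817 + 0.0272 = 0.244

0.244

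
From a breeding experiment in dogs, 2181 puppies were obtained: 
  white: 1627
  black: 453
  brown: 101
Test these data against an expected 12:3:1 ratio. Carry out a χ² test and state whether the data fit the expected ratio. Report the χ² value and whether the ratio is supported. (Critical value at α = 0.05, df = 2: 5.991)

Total ratio parts = 16. Expected numbers out of 2181:
  white: 2181 × 12/16 = 1635.75
  black: 2181 × 3/16 = 408.9375
  brown: 2181 × 1/16 = 136.3125
χ² = Σ (O − E)² / E
  white: (1627 − 1635.75)² / 1635.75 = 0.0468
  black: (453 − 408.9375)² / 408.9375 = 4.7477
  brown: (101 − 136.3125)² / 136.3125 = 9.1479
χ² = 0.0468 + 4.7477 + 9.1479 = 13.9424 ≈ 13.942
Degrees of freedom = 3 − 1 = 2; critical value at α = 0.05 is 5.991.
Since 13.942 > 5.991, we reject the null hypothesis — the data do not fit the 12:3:1 ratio.

13.942; not consistent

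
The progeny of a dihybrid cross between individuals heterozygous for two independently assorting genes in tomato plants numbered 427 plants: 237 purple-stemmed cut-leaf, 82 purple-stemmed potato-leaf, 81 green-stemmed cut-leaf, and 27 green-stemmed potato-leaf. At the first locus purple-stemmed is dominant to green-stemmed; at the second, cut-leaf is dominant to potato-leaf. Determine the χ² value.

0.104

A dihybrid F₂ with independent assortment and complete dominance at both loci gives a 9:3:3:1 phenotypic ratio.
Expected counts for N = 427 under a 9:3:3:1 ratio (total parts = 16):
  purple-stemmed cut-leaf: 427 × 9/16 = 240.1875
  purple-stemmed potato-leaf: 427 × 3/16 = 80.0625
  green-stemmed cut-leaf: 427 × 3/16 = 80.0625
  green-stemmed potato-leaf: 427 × 1/16 = 26.6875
χ² = Σ (O − E)² / E
  purple-stemmed cut-leaf: (237 − 240.1875)² / 240.1875 = 0.0423
  purple-stemmed potato-leaf: (82 − 80.0625)² / 80.0625 = 0.0469
  green-stemmed cut-leaf: (81 − 80.0625)² / 80.0625 = 0.0110
  green-stemmed potato-leaf: (27 − 26.6875)² / 26.6875 = 0.0037
χ² = 0.0423 + 0.0469 + 0.0110 + 0.0037 = 0.1039 ≈ 0.104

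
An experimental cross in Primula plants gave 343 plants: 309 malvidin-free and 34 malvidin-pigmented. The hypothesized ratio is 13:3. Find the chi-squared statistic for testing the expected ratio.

Total ratio parts = 16. Expected numbers out of 343:
  malvidin-free: 343 × 13/16 = 278.6875
  malvidin-pigmented: 343 × 3/16 = 64.3125
χ² = Σ (O − E)² / E
  malvidin-free: (309 − 278.6875)² / 278.6875 = 3.2971
  malvidin-pigmented: (34 − 64.3125)² / 64.3125 = 14.2872
χ² = 3.2971 + 14.2872 = 17.5843 ≈ 17.584

17.584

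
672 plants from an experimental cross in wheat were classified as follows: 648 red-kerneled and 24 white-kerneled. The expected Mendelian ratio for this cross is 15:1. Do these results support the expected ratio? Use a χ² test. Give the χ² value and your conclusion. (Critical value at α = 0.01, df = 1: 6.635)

8.229; not consistent

The 15:1 ratio has 16 parts, so with N = 672 the expected counts are:
  red-kerneled: 672 × 15/16 = 630
  white-kerneled: 672 × 1/16 = 42
χ² = Σ (O − E)² / E
  red-kerneled: (648 − 630)² / 630 = 0.5143
  white-kerneled: (24 − 42)² / 42 = 7.7143
χ² = 0.5143 + 7.7143 = 8.2286 ≈ 8.229
Degrees of freedom = 2 − 1 = 1; critical value at α = 0.01 is 6.635.
Since 8.229 > 6.635, we reject the null hypothesis — the data do not fit the 15:1 ratio.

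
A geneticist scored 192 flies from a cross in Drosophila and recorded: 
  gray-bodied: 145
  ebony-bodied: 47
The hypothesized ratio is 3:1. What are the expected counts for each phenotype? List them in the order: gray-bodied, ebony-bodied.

The 3:1 ratio has 4 parts, so with N = 192 the expected counts are:
  gray-bodied: 192 × 3/4 = 144
  ebony-bodied: 192 × 1/4 = 48

144, 48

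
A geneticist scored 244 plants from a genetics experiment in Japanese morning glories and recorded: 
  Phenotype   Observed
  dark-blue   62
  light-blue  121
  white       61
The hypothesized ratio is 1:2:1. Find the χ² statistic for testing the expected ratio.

0.025

The 1:2:1 ratio has 4 parts, so with N = 244 the expected counts are:
  dark-blue: 244 × 1/4 = 61
  light-blue: 244 × 2/4 = 122
  white: 244 × 1/4 = 61
χ² = Σ (O − E)² / E
  dark-blue: (62 − 61)² / 61 = 0.0164
  light-blue: (121 − 122)² / 122 = 0.0082
  white: (61 − 61)² / 61 = 0.0000
χ² = 0.0164 + 0.0082 + 0.0000 = 0.0246 ≈ 0.025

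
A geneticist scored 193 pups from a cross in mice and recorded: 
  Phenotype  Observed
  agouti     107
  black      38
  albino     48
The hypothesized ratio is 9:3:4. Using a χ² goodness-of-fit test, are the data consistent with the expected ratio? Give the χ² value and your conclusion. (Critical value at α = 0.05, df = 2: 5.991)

The 9:3:4 ratio has 16 parts, so with N = 193 the expected counts are:
  agouti: 193 × 9/16 = 108.5625
  black: 193 × 3/16 = 36.1875
  albino: 193 × 4/16 = 48.25
χ² = Σ (O − E)² / E
  agouti: (107 − 108.5625)² / 108.5625 = 0.0225
  black: (38 − 36.1875)² / 36.1875 = 0.0908
  albino: (48 − 48.25)² / 48.25 = 0.0013
χ² = 0.0225 + 0.0908 + 0.0013 = 0.1146 ≈ 0.115
Degrees of freedom = 3 − 1 = 2; critical value at α = 0.05 is 5.991.
Since 0.115 < 5.991, we fail to reject the null hypothesis — the data are consistent with the 9:3:4 ratio.

0.115; consistent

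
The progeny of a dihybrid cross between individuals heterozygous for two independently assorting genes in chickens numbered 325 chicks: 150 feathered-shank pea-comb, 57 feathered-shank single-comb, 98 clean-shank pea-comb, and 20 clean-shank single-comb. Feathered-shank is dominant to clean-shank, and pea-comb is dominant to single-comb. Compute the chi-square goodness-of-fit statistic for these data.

28.690

A dihybrid F₂ with independent assortment and complete dominance at both loci gives a 9:3:3:1 phenotypic ratio.
The 9:3:3:1 ratio has 16 parts, so with N = 325 the expected counts are:
  feathered-shank pea-comb: 325 × 9/16 = 182.8125
  feathered-shank single-comb: 325 × 3/16 = 60.9375
  clean-shank pea-comb: 325 × 3/16 = 60.9375
  clean-shank single-comb: 325 × 1/16 = 20.3125
χ² = Σ (O − E)² / E
  feathered-shank pea-comb: (150 − 182.8125)² / 182.8125 = 5.8894
  feathered-shank single-comb: (57 − 60.9375)² / 60.9375 = 0.2544
  clean-shank pea-comb: (98 − 60.9375)² / 60.9375 = 22.5416
  clean-shank single-comb: (20 − 20.3125)² / 20.3125 = 0.0048
χ² = 5.8894 + 0.2544 + 22.5416 + 0.0048 = 28.6902 ≈ 28.690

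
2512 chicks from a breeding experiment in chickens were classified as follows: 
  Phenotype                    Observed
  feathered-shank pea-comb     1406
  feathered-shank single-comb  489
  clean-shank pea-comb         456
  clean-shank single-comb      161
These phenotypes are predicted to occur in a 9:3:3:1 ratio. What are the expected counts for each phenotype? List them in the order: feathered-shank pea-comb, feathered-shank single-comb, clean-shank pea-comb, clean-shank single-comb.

1413, 471, 471, 157

Expected counts for N = 2512 under a 9:3:3:1 ratio (total parts = 16):
  feathered-shank pea-comb: 2512 × 9/16 = 1413
  feathered-shank single-comb: 2512 × 3/16 = 471
  clean-shank pea-comb: 2512 × 3/16 = 471
  clean-shank single-comb: 2512 × 1/16 = 157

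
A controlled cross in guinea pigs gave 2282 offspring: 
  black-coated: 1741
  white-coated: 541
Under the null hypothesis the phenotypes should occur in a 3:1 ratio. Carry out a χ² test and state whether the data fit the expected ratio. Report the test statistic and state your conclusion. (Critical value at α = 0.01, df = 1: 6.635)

2.034; consistent

Expected counts for N = 2282 under a 3:1 ratio (total parts = 4):
  black-coated: 2282 × 3/4 = 1711.5
  white-coated: 2282 × 1/4 = 570.5
χ² = Σ (O − E)² / E
  black-coated: (1741 − 1711.5)² / 1711.5 = 0.5085
  white-coated: (541 − 570.5)² / 570.5 = 1.5254
χ² = 0.5085 + 1.5254 = 2.0339 ≈ 2.034
Degrees of freedom = 2 − 1 = 1; critical value at α = 0.01 is 6.635.
Since 2.034 < 6.635, we fail to reject the null hypothesis — the data are consistent with the 3:1 ratio.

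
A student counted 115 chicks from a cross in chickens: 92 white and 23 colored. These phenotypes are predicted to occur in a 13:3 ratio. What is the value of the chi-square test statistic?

0.118

Under the 13:3 hypothesis (Σ ratio = 16, N = 115):
  white: 115 × 13/16 = 93.4375
  colored: 115 × 3/16 = 21.5625
χ² = Σ (O − E)² / E
  white: (92 − 93.4375)² / 93.4375 = 0.0221
  colored: (23 − 21.5625)² / 21.5625 = 0.0958
χ² = 0.0221 + 0.0958 = 0.1179 ≈ 0.118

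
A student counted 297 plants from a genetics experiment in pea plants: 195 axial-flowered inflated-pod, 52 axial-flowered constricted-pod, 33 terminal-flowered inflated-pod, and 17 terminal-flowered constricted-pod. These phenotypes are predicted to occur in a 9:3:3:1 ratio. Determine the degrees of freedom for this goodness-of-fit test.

3

A goodness-of-fit test with 4 phenotype classes has df = 4 − 1 = 3.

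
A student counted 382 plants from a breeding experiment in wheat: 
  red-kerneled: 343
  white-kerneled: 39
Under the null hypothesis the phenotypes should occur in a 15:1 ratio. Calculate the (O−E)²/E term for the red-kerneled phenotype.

0.639

The 15:1 ratio has 16 parts, so with N = 382 the expected counts are:
  red-kerneled: 382 × 15/16 = 358.125
  white-kerneled: 382 × 1/16 = 23.875
Contribution of red-kerneled: (343 − 358.125)² / 358.125 = 0.6388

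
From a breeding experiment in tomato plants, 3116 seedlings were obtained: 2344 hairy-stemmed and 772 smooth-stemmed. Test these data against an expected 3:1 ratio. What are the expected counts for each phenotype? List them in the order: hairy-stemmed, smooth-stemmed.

2337, 779

Total ratio parts = 4. Expected numbers out of 3116:
  hairy-stemmed: 3116 × 3/4 = 2337
  smooth-stemmed: 3116 × 1/4 = 779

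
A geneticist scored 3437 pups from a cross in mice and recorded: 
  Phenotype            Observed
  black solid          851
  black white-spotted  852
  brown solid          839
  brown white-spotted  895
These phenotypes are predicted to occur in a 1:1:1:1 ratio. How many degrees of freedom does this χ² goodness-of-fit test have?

A goodness-of-fit test with 4 phenotype classes has df = 4 − 1 = 3.

3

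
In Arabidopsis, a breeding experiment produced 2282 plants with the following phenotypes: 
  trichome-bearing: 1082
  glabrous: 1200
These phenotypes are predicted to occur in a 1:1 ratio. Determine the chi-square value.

6.102

Under the 1:1 hypothesis (Σ ratio = 2, N = 2282):
  trichome-bearing: 2282 × 1/2 = 1141
  glabrous: 2282 × 1/2 = 1141
χ² = Σ (O − E)² / E
  trichome-bearing: (1082 − 1141)² / 1141 = 3.0508
  glabrous: (1200 − 1141)² / 1141 = 3.0508
χ² = 3.0508 + 3.0508 = 6.1016 ≈ 6.102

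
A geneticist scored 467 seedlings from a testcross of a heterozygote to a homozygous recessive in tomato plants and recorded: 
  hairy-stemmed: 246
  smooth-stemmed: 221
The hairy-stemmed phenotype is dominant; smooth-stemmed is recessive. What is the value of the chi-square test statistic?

A testcross of a heterozygote (Aa × aa) gives a 1:1 phenotypic ratio.
Total ratio parts = 2. Expected numbers out of 467:
  hairy-stemmed: 467 × 1/2 = 233.5
  smooth-stemmed: 467 × 1/2 = 233.5
χ² = Σ (O − E)² / E
  hairy-stemmed: (246 − 233.5)² / 233.5 = 0.6692
  smooth-stemmed: (221 − 233.5)² / 233.5 = 0.6692
χ² = 0.6692 + 0.6692 = 1.3384 ≈ 1.338

1.338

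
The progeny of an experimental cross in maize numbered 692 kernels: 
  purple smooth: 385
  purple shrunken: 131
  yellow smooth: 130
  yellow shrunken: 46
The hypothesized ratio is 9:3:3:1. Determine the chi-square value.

0.234

Under the 9:3:3:1 hypothesis (Σ ratio = 16, N = 692):
  purple smooth: 692 × 9/16 = 389.25
  purple shrunken: 692 × 3/16 = 129.75
  yellow smooth: 692 × 3/16 = 129.75
  yellow shrunken: 692 × 1/16 = 43.25
χ² = Σ (O − E)² / E
  purple smooth: (385 − 389.25)² / 389.25 = 0.0464
  purple shrunken: (131 − 129.75)² / 129.75 = 0.0120
  yellow smooth: (130 − 129.75)² / 129.75 = 0.0005
  yellow shrunken: (46 − 43.25)² / 43.25 = 0.1749
χ² = 0.0464 + 0.0120 + 0.0005 + 0.1749 = 0.2338 ≈ 0.234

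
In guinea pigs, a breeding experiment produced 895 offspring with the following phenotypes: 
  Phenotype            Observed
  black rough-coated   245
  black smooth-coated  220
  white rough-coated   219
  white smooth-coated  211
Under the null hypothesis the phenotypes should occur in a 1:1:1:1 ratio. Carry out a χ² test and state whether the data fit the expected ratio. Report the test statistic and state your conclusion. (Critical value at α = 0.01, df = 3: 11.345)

2.908; consistent

Expected counts for N = 895 under a 1:1:1:1 ratio (total parts = 4):
  black rough-coated: 895 × 1/4 = 223.75
  black smooth-coated: 895 × 1/4 = 223.75
  white rough-coated: 895 × 1/4 = 223.75
  white smooth-coated: 895 × 1/4 = 223.75
χ² = Σ (O − E)² / E
  black rough-coated: (245 − 223.75)² / 223.75 = 2.0182
  black smooth-coated: (220 − 223.75)² / 223.75 = 0.0628
  white rough-coated: (219 − 223.75)² / 223.75 = 0.1008
  white smooth-coated: (211 − 223.75)² / 223.75 = 0.7265
χ² = 2.0182 + 0.0628 + 0.1008 + 0.7265 = 2.9083 ≈ 2.908
Degrees of freedom = 4 − 1 = 3; critical value at α = 0.01 is 11.345.
Since 2.908 < 11.345, we fail to reject the null hypothesis — the data are consistent with the 1:1:1:1 ratio.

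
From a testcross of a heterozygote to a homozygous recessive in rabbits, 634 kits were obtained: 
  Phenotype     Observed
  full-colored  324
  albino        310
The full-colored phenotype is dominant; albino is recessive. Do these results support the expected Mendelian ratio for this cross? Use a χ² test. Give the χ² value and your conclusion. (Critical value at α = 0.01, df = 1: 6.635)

A testcross of a heterozygote (Aa × aa) gives a 1:1 phenotypic ratio.
Under the 1:1 hypothesis (Σ ratio = 2, N = 634):
  full-colored: 634 × 1/2 = 317
  albino: 634 × 1/2 = 317
χ² = Σ (O − E)² / E
  full-colored: (324 − 317)² / 317 = 0.1546
  albino: (310 − 317)² / 317 = 0.1546
χ² = 0.1546 + 0.1546 = 0.3092 ≈ 0.309
Degrees of freedom = 2 − 1 = 1; critical value at α = 0.01 is 6.635.
Since 0.309 < 6.635, we fail to reject the null hypothesis — the data are consistent with the 1:1 ratio.

0.309; consistent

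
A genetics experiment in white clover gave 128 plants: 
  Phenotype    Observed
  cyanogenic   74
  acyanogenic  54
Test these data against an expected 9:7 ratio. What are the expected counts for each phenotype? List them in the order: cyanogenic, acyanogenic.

The 9:7 ratio has 16 parts, so with N = 128 the expected counts are:
  cyanogenic: 128 × 9/16 = 72
  acyanogenic: 128 × 7/16 = 56

72, 56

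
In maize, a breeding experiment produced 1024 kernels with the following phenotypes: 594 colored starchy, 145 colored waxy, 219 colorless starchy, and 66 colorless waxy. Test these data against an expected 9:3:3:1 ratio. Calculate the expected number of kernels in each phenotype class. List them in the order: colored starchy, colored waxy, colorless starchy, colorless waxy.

576, 192, 192, 64

Expected counts for N = 1024 under a 9:3:3:1 ratio (total parts = 16):
  colored starchy: 1024 × 9/16 = 576
  colored waxy: 1024 × 3/16 = 192
  colorless starchy: 1024 × 3/16 = 192
  colorless waxy: 1024 × 1/16 = 64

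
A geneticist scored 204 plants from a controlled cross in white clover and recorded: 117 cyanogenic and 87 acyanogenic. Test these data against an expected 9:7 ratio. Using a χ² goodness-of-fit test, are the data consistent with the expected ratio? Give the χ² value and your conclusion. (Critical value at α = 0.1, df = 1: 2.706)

0.101; consistent

Under the 9:7 hypothesis (Σ ratio = 16, N = 204):
  cyanogenic: 204 × 9/16 = 114.75
  acyanogenic: 204 × 7/16 = 89.25
χ² = Σ (O − E)² / E
  cyanogenic: (117 − 114.75)² / 114.75 = 0.0441
  acyanogenic: (87 − 89.25)² / 89.25 = 0.0567
χ² = 0.0441 + 0.0567 = 0.1008 ≈ 0.101
Degrees of freedom = 2 − 1 = 1; critical value at α = 0.1 is 2.706.
Since 0.101 < 2.706, we fail to reject the null hypothesis — the data are consistent with the 9:7 ratio.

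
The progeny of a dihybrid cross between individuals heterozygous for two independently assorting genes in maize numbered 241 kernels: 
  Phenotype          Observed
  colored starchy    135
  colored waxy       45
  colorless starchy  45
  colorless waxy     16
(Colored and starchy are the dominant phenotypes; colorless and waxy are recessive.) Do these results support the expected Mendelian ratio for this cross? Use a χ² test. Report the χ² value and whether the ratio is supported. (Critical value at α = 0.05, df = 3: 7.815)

0.062; consistent

A dihybrid F₂ with independent assortment and complete dominance at both loci gives a 9:3:3:1 phenotypic ratio.
Total ratio parts = 16. Expected numbers out of 241:
  colored starchy: 241 × 9/16 = 135.5625
  colored waxy: 241 × 3/16 = 45.1875
  colorless starchy: 241 × 3/16 = 45.1875
  colorless waxy: 241 × 1/16 = 15.0625
χ² = Σ (O − E)² / E
  colored starchy: (135 − 135.5625)² / 135.5625 = 0.0023
  colored waxy: (45 − 45.1875)² / 45.1875 = 0.0008
  colorless starchy: (45 − 45.1875)² / 45.1875 = 0.0008
  colorless waxy: (16 − 15.0625)² / 15.0625 = 0.0584
χ² = 0.0023 + 0.0008 + 0.0008 + 0.0584 = 0.0623 ≈ 0.062
Degrees of freedom = 4 − 1 = 3; critical value at α = 0.05 is 7.815.
Since 0.062 < 7.815, we fail to reject the null hypothesis — the data are consistent with the 9:3:3:1 ratio.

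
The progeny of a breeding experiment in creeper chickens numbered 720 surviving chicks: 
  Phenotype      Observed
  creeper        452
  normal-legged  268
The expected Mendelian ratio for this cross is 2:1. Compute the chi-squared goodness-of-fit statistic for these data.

Under the 2:1 hypothesis (Σ ratio = 3, N = 720):
  creeper: 720 × 2/3 = 480
  normal-legged: 720 × 1/3 = 240
χ² = Σ (O − E)² / E
  creeper: (452 − 480)² / 480 = 1.6333
  normal-legged: (268 − 240)² / 240 = 3.2667
χ² = 1.6333 + 3.2667 = 4.900

4.900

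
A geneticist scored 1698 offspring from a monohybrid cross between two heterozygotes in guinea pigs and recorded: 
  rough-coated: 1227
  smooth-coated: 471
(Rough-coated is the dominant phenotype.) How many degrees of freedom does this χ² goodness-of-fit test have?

For a monohybrid cross between heterozygotes with complete dominance, the expected phenotypic ratio is 3:1.
A goodness-of-fit test with 2 phenotype classes has df = 2 − 1 = 1.

1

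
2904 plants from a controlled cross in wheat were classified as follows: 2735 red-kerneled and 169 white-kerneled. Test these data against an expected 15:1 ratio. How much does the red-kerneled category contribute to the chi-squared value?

Under the 15:1 hypothesis (Σ ratio = 16, N = 2904):
  red-kerneled: 2904 × 15/16 = 2722.5
  white-kerneled: 2904 × 1/16 = 181.5
Contribution of red-kerneled: (2735 − 2722.5)² / 2722.5 = 0.0574

0.057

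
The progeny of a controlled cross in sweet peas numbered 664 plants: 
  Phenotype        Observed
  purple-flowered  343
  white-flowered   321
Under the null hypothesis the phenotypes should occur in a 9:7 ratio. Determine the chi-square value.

Total ratio parts = 16. Expected numbers out of 664:
  purple-flowered: 664 × 9/16 = 373.5
  white-flowered: 664 × 7/16 = 290.5
χ² = Σ (O − E)² / E
  purple-flowered: (343 − 373.5)² / 373.5 = 2.4906
  white-flowered: (321 − 290.5)² / 290.5 = 3.2022
χ² = 2.4906 + 3.2022 = 5.6928 ≈ 5.693

5.693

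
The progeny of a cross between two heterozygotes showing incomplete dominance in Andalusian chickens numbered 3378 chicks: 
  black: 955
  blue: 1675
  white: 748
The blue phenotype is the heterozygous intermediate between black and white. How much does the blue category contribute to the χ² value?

With incomplete dominance, a heterozygote × heterozygote cross gives a 1:2:1 phenotypic ratio.
Total ratio parts = 4. Expected numbers out of 3378:
  black: 3378 × 1/4 = 844.5
  blue: 3378 × 2/4 = 1689
  white: 3378 × 1/4 = 844.5
Contribution of blue: (1675 − 1689)² / 1689 = 0.1160

0.116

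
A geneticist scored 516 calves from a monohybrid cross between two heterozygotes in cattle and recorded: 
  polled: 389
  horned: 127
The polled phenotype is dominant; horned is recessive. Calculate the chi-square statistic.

0.041

For a monohybrid cross between heterozygotes with complete dominance, the expected phenotypic ratio is 3:1.
The 3:1 ratio has 4 parts, so with N = 516 the expected counts are:
  polled: 516 × 3/4 = 387
  horned: 516 × 1/4 = 129
χ² = Σ (O − E)² / E
  polled: (389 − 387)² / 387 = 0.0103
  horned: (127 − 129)² / 129 = 0.0310
χ² = 0.0103 + 0.0310 = 0.0413 ≈ 0.041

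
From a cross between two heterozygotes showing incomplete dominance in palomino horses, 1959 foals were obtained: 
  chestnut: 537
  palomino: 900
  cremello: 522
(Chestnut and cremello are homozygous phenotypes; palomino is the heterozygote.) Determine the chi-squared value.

With incomplete dominance, a heterozygote × heterozygote cross gives a 1:2:1 phenotypic ratio.
Total ratio parts = 4. Expected numbers out of 1959:
  chestnut: 1959 × 1/4 = 489.75
  palomino: 1959 × 2/4 = 979.5
  cremello: 1959 × 1/4 = 489.75
χ² = Σ (O − E)² / E
  chestnut: (537 − 489.75)² / 489.75 = 4.5586
  palomino: (900 − 979.5)² / 979.5 = 6.4525
  cremello: (522 − 489.75)² / 489.75 = 2.1237
χ² = 4.5586 + 6.4525 + 2.1237 = 13.1348 ≈ 13.135

13.135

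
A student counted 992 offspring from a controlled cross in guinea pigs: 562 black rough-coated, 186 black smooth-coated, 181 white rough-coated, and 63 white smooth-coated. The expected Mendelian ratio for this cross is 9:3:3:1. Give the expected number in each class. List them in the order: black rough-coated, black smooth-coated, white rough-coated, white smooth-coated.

558, 186, 186, 62

Expected counts for N = 992 under a 9:3:3:1 ratio (total parts = 16):
  black rough-coated: 992 × 9/16 = 558
  black smooth-coated: 992 × 3/16 = 186
  white rough-coated: 992 × 3/16 = 186
  white smooth-coated: 992 × 1/16 = 62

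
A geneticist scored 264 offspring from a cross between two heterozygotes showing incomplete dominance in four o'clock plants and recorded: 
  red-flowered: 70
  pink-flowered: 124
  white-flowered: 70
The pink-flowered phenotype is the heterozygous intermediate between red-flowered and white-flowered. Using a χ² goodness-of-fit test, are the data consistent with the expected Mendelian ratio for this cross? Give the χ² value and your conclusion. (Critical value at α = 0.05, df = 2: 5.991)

With incomplete dominance, a heterozygote × heterozygote cross gives a 1:2:1 phenotypic ratio.
Under the 1:2:1 hypothesis (Σ ratio = 4, N = 264):
  red-flowered: 264 × 1/4 = 66
  pink-flowered: 264 × 2/4 = 132
  white-flowered: 264 × 1/4 = 66
χ² = Σ (O − E)² / E
  red-flowered: (70 − 66)² / 66 = 0.2424
  pink-flowered: (124 − 132)² / 132 = 0.4848
  white-flowered: (70 − 66)² / 66 = 0.2424
χ² = 0.2424 + 0.4848 + 0.2424 = 0.9696 ≈ 0.970
Degrees of freedom = 3 − 1 = 2; critical value at α = 0.05 is 5.991.
Since 0.970 < 5.991, we fail to reject the null hypothesis — the data are consistent with the 1:2:1 ratio.

0.970; consistent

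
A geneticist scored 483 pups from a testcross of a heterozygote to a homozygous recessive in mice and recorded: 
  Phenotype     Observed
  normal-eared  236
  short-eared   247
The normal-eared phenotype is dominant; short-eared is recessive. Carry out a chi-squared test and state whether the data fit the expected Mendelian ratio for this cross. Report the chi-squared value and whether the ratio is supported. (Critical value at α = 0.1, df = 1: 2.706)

A testcross of a heterozygote (Aa × aa) gives a 1:1 phenotypic ratio.
Expected counts for N = 483 under a 1:1 ratio (total parts = 2):
  normal-eared: 483 × 1/2 = 241.5
  short-eared: 483 × 1/2 = 241.5
χ² = Σ (O − E)² / E
  normal-eared: (236 − 241.5)² / 241.5 = 0.1253
  short-eared: (247 − 241.5)² / 241.5 = 0.1253
χ² = 0.1253 + 0.1253 = 0.2506 ≈ 0.251
Degrees of freedom = 2 − 1 = 1; critical value at α = 0.1 is 2.706.
Since 0.251 < 2.706, we fail to reject the null hypothesis — the data are consistent with the 1:1 ratio.

0.251; consistent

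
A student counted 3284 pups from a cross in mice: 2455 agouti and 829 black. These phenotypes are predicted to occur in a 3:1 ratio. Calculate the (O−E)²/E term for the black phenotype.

0.078

Total ratio parts = 4. Expected numbers out of 3284:
  agouti: 3284 × 3/4 = 2463
  black: 3284 × 1/4 = 821
Contribution of black: (829 − 821)² / 821 = 0.0780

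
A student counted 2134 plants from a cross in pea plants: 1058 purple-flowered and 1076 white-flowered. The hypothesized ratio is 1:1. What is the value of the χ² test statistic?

Expected counts for N = 2134 under a 1:1 ratio (total parts = 2):
  purple-flowered: 2134 × 1/2 = 1067
  white-flowered: 2134 × 1/2 = 1067
χ² = Σ (O − E)² / E
  purple-flowered: (1058 − 1067)² / 1067 = 0.0759
  white-flowered: (1076 − 1067)² / 1067 = 0.0759
χ² = 0.0759 + 0.0759 = 0.1518 ≈ 0.152

0.152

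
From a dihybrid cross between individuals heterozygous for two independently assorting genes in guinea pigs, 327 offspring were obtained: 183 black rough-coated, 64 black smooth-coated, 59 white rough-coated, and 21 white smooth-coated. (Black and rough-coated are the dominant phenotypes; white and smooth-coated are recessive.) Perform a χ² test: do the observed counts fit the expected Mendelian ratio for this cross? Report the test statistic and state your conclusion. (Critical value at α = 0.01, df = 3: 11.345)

0.225; consistent

A dihybrid F₂ with independent assortment and complete dominance at both loci gives a 9:3:3:1 phenotypic ratio.
Total ratio parts = 16. Expected numbers out of 327:
  black rough-coated: 327 × 9/16 = 183.9375
  black smooth-coated: 327 × 3/16 = 61.3125
  white rough-coated: 327 × 3/16 = 61.3125
  white smooth-coated: 327 × 1/16 = 20.4375
χ² = Σ (O − E)² / E
  black rough-coated: (183 − 183.9375)² / 183.9375 = 0.0048
  black smooth-coated: (64 − 61.3125)² / 61.3125 = 0.1178
  white rough-coated: (59 − 61.3125)² / 61.3125 = 0.0872
  white smooth-coated: (21 − 20.4375)² / 20.4375 = 0.0155
χ² = 0.0048 + 0.1178 + 0.0872 + 0.0155 = 0.2253 ≈ 0.225
Degrees of freedom = 4 − 1 = 3; critical value at α = 0.01 is 11.345.
Since 0.225 < 11.345, we fail to reject the null hypothesis — the data are consistent with the 9:3:3:1 ratio.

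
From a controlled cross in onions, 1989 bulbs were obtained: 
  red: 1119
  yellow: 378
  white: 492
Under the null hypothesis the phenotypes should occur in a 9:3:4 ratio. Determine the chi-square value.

Total ratio parts = 16. Expected numbers out of 1989:
  red: 1989 × 9/16 = 1118.8125
  yellow: 1989 × 3/16 = 372.9375
  white: 1989 × 4/16 = 497.25
χ² = Σ (O − E)² / E
  red: (1119 − 1118.8125)² / 1118.8125 = 0.0000
  yellow: (378 − 372.9375)² / 372.9375 = 0.0687
  white: (492 − 497.25)² / 497.25 = 0.0554
χ² = 0.0000 + 0.0687 + 0.0554 = 0.1241 ≈ 0.124

0.124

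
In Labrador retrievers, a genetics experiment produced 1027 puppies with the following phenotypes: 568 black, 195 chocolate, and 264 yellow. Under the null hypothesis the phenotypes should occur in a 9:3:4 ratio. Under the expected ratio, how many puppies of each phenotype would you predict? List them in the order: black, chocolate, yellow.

Total ratio parts = 16. Expected numbers out of 1027:
  black: 1027 × 9/16 = 577.6875
  chocolate: 1027 × 3/16 = 192.5625
  yellow: 1027 × 4/16 = 256.75

577.6875, 192.5625, 256.75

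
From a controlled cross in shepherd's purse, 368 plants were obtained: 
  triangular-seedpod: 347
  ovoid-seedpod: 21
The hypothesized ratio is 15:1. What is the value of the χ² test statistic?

0.186

Total ratio parts = 16. Expected numbers out of 368:
  triangular-seedpod: 368 × 15/16 = 345
  ovoid-seedpod: 368 × 1/16 = 23
χ² = Σ (O − E)² / E
  triangular-seedpod: (347 − 345)² / 345 = 0.0116
  ovoid-seedpod: (21 − 23)² / 23 = 0.1739
χ² = 0.0116 + 0.1739 = 0.1855 ≈ 0.186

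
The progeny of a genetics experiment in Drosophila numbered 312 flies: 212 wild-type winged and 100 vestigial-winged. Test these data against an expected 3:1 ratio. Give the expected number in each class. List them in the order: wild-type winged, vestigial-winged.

234, 78

Total ratio parts = 4. Expected numbers out of 312:
  wild-type winged: 312 × 3/4 = 234
  vestigial-winged: 312 × 1/4 = 78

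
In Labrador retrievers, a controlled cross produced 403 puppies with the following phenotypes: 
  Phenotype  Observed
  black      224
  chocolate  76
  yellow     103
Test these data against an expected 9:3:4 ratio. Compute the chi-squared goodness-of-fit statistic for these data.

0.085

The 9:3:4 ratio has 16 parts, so with N = 403 the expected counts are:
  black: 403 × 9/16 = 226.6875
  chocolate: 403 × 3/16 = 75.5625
  yellow: 403 × 4/16 = 100.75
χ² = Σ (O − E)² / E
  black: (224 − 226.6875)² / 226.6875 = 0.0319
  chocolate: (76 − 75.5625)² / 75.5625 = 0.0025
  yellow: (103 − 100.75)² / 100.75 = 0.0502
χ² = 0.0319 + 0.0025 + 0.0502 = 0.0846 ≈ 0.085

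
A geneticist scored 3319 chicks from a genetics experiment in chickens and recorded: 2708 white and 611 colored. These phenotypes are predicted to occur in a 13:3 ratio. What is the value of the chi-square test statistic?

The 13:3 ratio has 16 parts, so with N = 3319 the expected counts are:
  white: 3319 × 13/16 = 2696.6875
  colored: 3319 × 3/16 = 622.3125
χ² = Σ (O − E)² / E
  white: (2708 − 2696.6875)² / 2696.6875 = 0.0475
  colored: (611 − 622.3125)² / 622.3125 = 0.2056
χ² = 0.0475 + 0.2056 = 0.2531 ≈ 0.253

0.253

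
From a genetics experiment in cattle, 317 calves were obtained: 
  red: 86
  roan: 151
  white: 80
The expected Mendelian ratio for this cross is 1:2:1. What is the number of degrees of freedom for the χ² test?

2

A goodness-of-fit test with 3 phenotype classes has df = 3 − 1 = 2.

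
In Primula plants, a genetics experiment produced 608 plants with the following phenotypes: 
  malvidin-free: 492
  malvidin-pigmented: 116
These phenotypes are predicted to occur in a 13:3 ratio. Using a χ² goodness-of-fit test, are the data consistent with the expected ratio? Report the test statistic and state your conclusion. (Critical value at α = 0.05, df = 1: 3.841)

Total ratio parts = 16. Expected numbers out of 608:
  malvidin-free: 608 × 13/16 = 494
  malvidin-pigmented: 608 × 3/16 = 114
χ² = Σ (O − E)² / E
  malvidin-free: (492 − 494)² / 494 = 0.0081
  malvidin-pigmented: (116 − 114)² / 114 = 0.0351
χ² = 0.0081 + 0.0351 = 0.0432 ≈ 0.043
Degrees of freedom = 2 − 1 = 1; critical value at α = 0.05 is 3.841.
Since 0.043 < 3.841, we fail to reject the null hypothesis — the data are consistent with the 13:3 ratio.

0.043; consistent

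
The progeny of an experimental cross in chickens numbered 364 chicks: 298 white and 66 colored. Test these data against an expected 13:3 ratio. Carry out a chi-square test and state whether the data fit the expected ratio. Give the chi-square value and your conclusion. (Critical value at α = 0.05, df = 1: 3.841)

Under the 13:3 hypothesis (Σ ratio = 16, N = 364):
  white: 364 × 13/16 = 295.75
  colored: 364 × 3/16 = 68.25
χ² = Σ (O − E)² / E
  white: (298 − 295.75)² / 295.75 = 0.0171
  colored: (66 − 68.25)² / 68.25 = 0.0742
χ² = 0.0171 + 0.0742 = 0.0913 ≈ 0.091
Degrees of freedom = 2 − 1 = 1; critical value at α = 0.05 is 3.841.
Since 0.091 < 3.841, we fail to reject the null hypothesis — the data are consistent with the 13:3 ratio.

0.091; consistent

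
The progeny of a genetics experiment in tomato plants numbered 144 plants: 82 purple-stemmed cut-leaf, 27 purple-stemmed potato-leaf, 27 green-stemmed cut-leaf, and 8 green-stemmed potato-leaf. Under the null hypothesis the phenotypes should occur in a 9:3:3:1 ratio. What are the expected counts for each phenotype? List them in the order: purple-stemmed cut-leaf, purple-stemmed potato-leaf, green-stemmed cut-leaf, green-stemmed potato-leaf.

Total ratio parts = 16. Expected numbers out of 144:
  purple-stemmed cut-leaf: 144 × 9/16 = 81
  purple-stemmed potato-leaf: 144 × 3/16 = 27
  green-stemmed cut-leaf: 144 × 3/16 = 27
  green-stemmed potato-leaf: 144 × 1/16 = 9

81, 27, 27, 9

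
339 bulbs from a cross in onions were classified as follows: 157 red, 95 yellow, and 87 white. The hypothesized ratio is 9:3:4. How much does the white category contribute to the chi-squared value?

The 9:3:4 ratio has 16 parts, so with N = 339 the expected counts are:
  red: 339 × 9/16 = 190.6875
  yellow: 339 × 3/16 = 63.5625
  white: 339 × 4/16 = 84.75
Contribution of white: (87 − 84.75)² / 84.75 = 0.0597

0.060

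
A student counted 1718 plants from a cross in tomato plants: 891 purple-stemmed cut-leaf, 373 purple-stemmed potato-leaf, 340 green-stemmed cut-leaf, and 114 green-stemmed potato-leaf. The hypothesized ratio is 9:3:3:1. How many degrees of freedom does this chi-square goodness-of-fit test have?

3

A goodness-of-fit test with 4 phenotype classes has df = 4 − 1 = 3.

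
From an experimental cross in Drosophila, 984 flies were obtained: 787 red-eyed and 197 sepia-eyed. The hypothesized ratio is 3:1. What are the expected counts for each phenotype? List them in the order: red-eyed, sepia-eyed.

Total ratio parts = 4. Expected numbers out of 984:
  red-eyed: 984 × 3/4 = 738
  sepia-eyed: 984 × 1/4 = 246

738, 246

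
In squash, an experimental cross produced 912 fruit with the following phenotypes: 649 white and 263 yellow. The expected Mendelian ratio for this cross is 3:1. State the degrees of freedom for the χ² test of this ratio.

A goodness-of-fit test with 2 phenotype classes has df = 2 − 1 = 1.

1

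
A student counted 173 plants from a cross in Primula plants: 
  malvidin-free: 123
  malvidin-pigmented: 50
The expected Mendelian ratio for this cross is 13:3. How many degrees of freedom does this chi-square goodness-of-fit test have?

A goodness-of-fit test with 2 phenotype classes has df = 2 − 1 = 1.

1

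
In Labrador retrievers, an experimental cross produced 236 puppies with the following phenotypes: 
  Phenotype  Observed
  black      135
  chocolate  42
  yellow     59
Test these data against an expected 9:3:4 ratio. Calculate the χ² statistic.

0.153

Under the 9:3:4 hypothesis (Σ ratio = 16, N = 236):
  black: 236 × 9/16 = 132.75
  chocolate: 236 × 3/16 = 44.25
  yellow: 236 × 4/16 = 59
χ² = Σ (O − E)² / E
  black: (135 − 132.75)² / 132.75 = 0.0381
  chocolate: (42 − 44.25)² / 44.25 = 0.1144
  yellow: (59 − 59)² / 59 = 0.0000
χ² = 0.0381 + 0.1144 + 0.0000 = 0.1525 ≈ 0.153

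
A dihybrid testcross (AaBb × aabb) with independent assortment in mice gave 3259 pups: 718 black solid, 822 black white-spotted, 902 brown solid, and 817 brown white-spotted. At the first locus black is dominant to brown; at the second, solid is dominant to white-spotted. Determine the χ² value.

20.903

A dihybrid testcross with independent assortment gives a 1:1:1:1 ratio.
Expected counts for N = 3259 under a 1:1:1:1 ratio (total parts = 4):
  black solid: 3259 × 1/4 = 814.75
  black white-spotted: 3259 × 1/4 = 814.75
  brown solid: 3259 × 1/4 = 814.75
  brown white-spotted: 3259 × 1/4 = 814.75
χ² = Σ (O − E)² / E
  black solid: (718 − 814.75)² / 814.75 = 11.4889
  black white-spotted: (822 − 814.75)² / 814.75 = 0.0645
  brown solid: (902 − 814.75)² / 814.75 = 9.3434
  brown white-spotted: (817 − 814.75)² / 814.75 = 0.0062
χ² = 11.4889 + 0.0645 + 9.3434 + 0.0062 = 20.903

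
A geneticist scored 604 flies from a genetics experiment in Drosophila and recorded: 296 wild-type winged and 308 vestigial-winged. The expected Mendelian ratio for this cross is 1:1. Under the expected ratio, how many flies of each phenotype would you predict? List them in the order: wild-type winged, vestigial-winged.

302, 302

The 1:1 ratio has 2 parts, so with N = 604 the expected counts are:
  wild-type winged: 604 × 1/2 = 302
  vestigial-winged: 604 × 1/2 = 302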